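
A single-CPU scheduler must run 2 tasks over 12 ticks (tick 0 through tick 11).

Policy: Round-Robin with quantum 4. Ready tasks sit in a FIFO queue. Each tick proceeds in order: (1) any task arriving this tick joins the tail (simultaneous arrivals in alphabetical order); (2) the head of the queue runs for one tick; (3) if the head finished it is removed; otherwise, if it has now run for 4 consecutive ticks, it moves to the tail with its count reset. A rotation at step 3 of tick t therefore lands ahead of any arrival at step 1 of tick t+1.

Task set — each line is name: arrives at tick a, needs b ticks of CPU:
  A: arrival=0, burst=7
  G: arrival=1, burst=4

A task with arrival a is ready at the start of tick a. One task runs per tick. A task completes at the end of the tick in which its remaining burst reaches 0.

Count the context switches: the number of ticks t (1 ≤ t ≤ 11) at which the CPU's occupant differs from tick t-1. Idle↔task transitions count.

t=0: queue=[A] q_used=0 → run A
t=1: queue=[A,G] q_used=1 → run A
t=2: queue=[A,G] q_used=2 → run A
t=3: queue=[A,G] q_used=3 → run A
t=4: queue=[G,A] q_used=0 → run G
t=5: queue=[G,A] q_used=1 → run G
t=6: queue=[G,A] q_used=2 → run G
t=7: queue=[G,A] q_used=3 → run G
t=8: queue=[A] q_used=0 → run A
t=9: queue=[A] q_used=1 → run A
t=10: queue=[A] q_used=2 → run A
t=11: (idle)

context switches = 3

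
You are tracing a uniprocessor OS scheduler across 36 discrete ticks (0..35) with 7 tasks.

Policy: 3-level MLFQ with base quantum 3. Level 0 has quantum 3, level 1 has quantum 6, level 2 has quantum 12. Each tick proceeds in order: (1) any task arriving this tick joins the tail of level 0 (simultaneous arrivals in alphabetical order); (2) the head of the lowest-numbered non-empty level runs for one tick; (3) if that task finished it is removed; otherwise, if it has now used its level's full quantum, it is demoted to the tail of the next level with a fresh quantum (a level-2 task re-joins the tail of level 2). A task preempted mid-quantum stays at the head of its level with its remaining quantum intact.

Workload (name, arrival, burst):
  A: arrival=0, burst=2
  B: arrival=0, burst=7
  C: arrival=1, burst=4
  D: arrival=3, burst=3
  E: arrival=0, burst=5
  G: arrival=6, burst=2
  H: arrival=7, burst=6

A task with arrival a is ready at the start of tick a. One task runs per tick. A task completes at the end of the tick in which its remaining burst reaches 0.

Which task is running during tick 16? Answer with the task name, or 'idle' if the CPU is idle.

running at tick 16 = H

t=0: L0/L1/L2 = ABE/-/- → run A
t=1: L0/L1/L2 = ABEC/-/- → run A
t=2: L0/L1/L2 = BEC/-/- → run B
t=3: L0/L1/L2 = BECD/-/- → run B
t=4: L0/L1/L2 = BECD/-/- → run B
t=5: L0/L1/L2 = ECD/B/- → run E
t=6: L0/L1/L2 = ECDG/B/- → run E
t=7: L0/L1/L2 = ECDGH/B/- → run E
t=8: L0/L1/L2 = CDGH/BE/- → run C
t=9: L0/L1/L2 = CDGH/BE/- → run C
t=10: L0/L1/L2 = CDGH/BE/- → run C
t=11: L0/L1/L2 = DGH/BEC/- → run D
t=12: L0/L1/L2 = DGH/BEC/- → run D
t=13: L0/L1/L2 = DGH/BEC/- → run D
t=14: L0/L1/L2 = GH/BEC/- → run G
t=15: L0/L1/L2 = GH/BEC/- → run G
t=16: L0/L1/L2 = H/BEC/- → run H
t=17: L0/L1/L2 = H/BEC/- → run H
t=18: L0/L1/L2 = H/BEC/- → run H
t=19: L0/L1/L2 = -/BECH/- → run B
t=20: L0/L1/L2 = -/BECH/- → run B
t=21: L0/L1/L2 = -/BECH/- → run B
t=22: L0/L1/L2 = -/BECH/- → run B
t=23: L0/L1/L2 = -/ECH/- → run E
t=24: L0/L1/L2 = -/ECH/- → run E
t=25: L0/L1/L2 = -/CH/- → run C
t=26: L0/L1/L2 = -/H/- → run H
t=27: L0/L1/L2 = -/H/- → run H
t=28: L0/L1/L2 = -/H/- → run H
t=29: (idle)
t=30: (idle)
t=31: (idle)
t=32: (idle)
t=33: (idle)
t=34: (idle)
t=35: (idle)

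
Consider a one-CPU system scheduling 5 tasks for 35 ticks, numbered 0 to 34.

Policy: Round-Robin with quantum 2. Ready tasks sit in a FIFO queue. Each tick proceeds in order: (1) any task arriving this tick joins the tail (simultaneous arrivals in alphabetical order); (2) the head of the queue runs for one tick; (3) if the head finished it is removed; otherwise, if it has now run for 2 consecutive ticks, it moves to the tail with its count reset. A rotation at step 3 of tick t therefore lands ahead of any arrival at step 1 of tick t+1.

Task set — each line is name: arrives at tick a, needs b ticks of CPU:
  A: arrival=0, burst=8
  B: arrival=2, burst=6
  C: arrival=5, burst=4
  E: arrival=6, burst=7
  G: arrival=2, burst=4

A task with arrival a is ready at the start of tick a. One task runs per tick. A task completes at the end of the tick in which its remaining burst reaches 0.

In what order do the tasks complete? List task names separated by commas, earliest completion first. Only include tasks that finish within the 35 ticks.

completion order = G, A, C, B, E

t=0: queue=[A] q_used=0 → run A
t=1: queue=[A] q_used=1 → run A
t=2: queue=[A,B,G] q_used=0 → run A
t=3: queue=[A,B,G] q_used=1 → run A
t=4: queue=[B,G,A] q_used=0 → run B
t=5: queue=[B,G,A,C] q_used=1 → run B
t=6: queue=[G,A,C,B,E] q_used=0 → run G
t=7: queue=[G,A,C,B,E] q_used=1 → run G
t=8: queue=[A,C,B,E,G] q_used=0 → run A
t=9: queue=[A,C,B,E,G] q_used=1 → run A
t=10: queue=[C,B,E,G,A] q_used=0 → run C
t=11: queue=[C,B,E,G,A] q_used=1 → run C
t=12: queue=[B,E,G,A,C] q_used=0 → run B
t=13: queue=[B,E,G,A,C] q_used=1 → run B
t=14: queue=[E,G,A,C,B] q_used=0 → run E
t=15: queue=[E,G,A,C,B] q_used=1 → run E
t=16: queue=[G,A,C,B,E] q_used=0 → run G
t=17: queue=[G,A,C,B,E] q_used=1 → run G
t=18: queue=[A,C,B,E] q_used=0 → run A
t=19: queue=[A,C,B,E] q_used=1 → run A
t=20: queue=[C,B,E] q_used=0 → run C
t=21: queue=[C,B,E] q_used=1 → run C
t=22: queue=[B,E] q_used=0 → run B
t=23: queue=[B,E] q_used=1 → run B
t=24: queue=[E] q_used=0 → run E
t=25: queue=[E] q_used=1 → run E
t=26: queue=[E] q_used=0 → run E
t=27: queue=[E] q_used=1 → run E
t=28: queue=[E] q_used=0 → run E
t=29: (idle)
t=30: (idle)
t=31: (idle)
t=32: (idle)
t=33: (idle)
t=34: (idle)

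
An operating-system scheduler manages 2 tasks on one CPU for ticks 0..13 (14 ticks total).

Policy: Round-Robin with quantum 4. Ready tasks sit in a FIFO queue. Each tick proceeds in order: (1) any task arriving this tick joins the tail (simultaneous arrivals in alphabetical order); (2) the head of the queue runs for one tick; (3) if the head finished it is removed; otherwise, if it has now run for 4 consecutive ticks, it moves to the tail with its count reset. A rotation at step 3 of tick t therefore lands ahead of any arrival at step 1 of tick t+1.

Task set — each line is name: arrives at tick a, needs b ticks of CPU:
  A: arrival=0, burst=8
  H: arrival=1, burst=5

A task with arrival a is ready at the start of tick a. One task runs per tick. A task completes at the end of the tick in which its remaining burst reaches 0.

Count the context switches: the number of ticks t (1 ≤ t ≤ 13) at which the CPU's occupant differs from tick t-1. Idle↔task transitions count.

context switches = 4

t=0: queue=[A] q_used=0 → run A
t=1: queue=[A,H] q_used=1 → run A
t=2: queue=[A,H] q_used=2 → run A
t=3: queue=[A,H] q_used=3 → run A
t=4: queue=[H,A] q_used=0 → run H
t=5: queue=[H,A] q_used=1 → run H
t=6: queue=[H,A] q_used=2 → run H
t=7: queue=[H,A] q_used=3 → run H
t=8: queue=[A,H] q_used=0 → run A
t=9: queue=[A,H] q_used=1 → run A
t=10: queue=[A,H] q_used=2 → run A
t=11: queue=[A,H] q_used=3 → run A
t=12: queue=[H] q_used=0 → run H
t=13: (idle)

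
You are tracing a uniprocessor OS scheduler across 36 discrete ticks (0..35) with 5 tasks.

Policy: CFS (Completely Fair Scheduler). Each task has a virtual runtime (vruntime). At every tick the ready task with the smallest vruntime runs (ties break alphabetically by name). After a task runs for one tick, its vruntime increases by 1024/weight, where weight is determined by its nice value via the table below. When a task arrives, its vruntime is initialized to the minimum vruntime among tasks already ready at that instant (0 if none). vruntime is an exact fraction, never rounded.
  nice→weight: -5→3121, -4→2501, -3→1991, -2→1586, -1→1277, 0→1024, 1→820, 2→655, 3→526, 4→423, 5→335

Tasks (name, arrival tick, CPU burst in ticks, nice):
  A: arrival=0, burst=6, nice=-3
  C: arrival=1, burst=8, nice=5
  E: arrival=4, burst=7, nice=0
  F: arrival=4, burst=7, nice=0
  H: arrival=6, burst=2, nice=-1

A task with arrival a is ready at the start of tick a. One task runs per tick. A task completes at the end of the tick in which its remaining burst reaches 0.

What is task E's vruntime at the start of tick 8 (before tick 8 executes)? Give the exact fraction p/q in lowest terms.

t=0: vr[A=0] → run A
t=1: vr[A=1024/1991 C=1024/1991] → run A
t=2: vr[A=2048/1991 C=1024/1991] → run C
t=3: vr[A=2048/1991 C=2381824/666985] → run A
t=4: vr[A=3072/1991 C=2381824/666985 E=3072/1991 F=3072/1991] → run A
t=5: vr[A=4096/1991 C=2381824/666985 E=3072/1991 F=3072/1991] → run E
t=6: vr[A=4096/1991 C=2381824/666985 E=5063/1991 F=3072/1991 H=3072/1991] → run F
t=7: vr[A=4096/1991 C=2381824/666985 E=5063/1991 F=5063/1991 H=3072/1991] → run H
t=8: vr[A=4096/1991 C=2381824/666985 E=5063/1991 F=5063/1991 H=5961728/2542507] → run A
t=9: vr[A=5120/1991 C=2381824/666985 E=5063/1991 F=5063/1991 H=5961728/2542507] → run H
t=10: vr[A=5120/1991 C=2381824/666985 E=5063/1991 F=5063/1991] → run E
t=11: vr[A=5120/1991 C=2381824/666985 E=7054/1991 F=5063/1991] → run F
t=12: vr[A=5120/1991 C=2381824/666985 E=7054/1991 F=7054/1991] → run A
t=13: vr[C=2381824/666985 E=7054/1991 F=7054/1991] → run E
t=14: vr[C=2381824/666985 E=9045/1991 F=7054/1991] → run F
t=15: vr[C=2381824/666985 E=9045/1991 F=9045/1991] → run C
t=16: vr[C=4420608/666985 E=9045/1991 F=9045/1991] → run E
t=17: vr[C=4420608/666985 E=11036/1991 F=9045/1991] → run F
t=18: vr[C=4420608/666985 E=11036/1991 F=11036/1991] → run E
t=19: vr[C=4420608/666985 E=13027/1991 F=11036/1991] → run F
t=20: vr[C=4420608/666985 E=13027/1991 F=13027/1991] → run E
t=21: vr[C=4420608/666985 E=15018/1991 F=13027/1991] → run F
t=22: vr[C=4420608/666985 E=15018/1991 F=15018/1991] → run C
t=23: vr[C=6459392/666985 E=15018/1991 F=15018/1991] → run E
t=24: vr[C=6459392/666985 F=15018/1991] → run F
t=25: vr[C=6459392/666985] → run C
t=26: vr[C=8498176/666985] → run C
t=27: vr[C=2107392/133397] → run C
t=28: vr[C=12575744/666985] → run C
t=29: vr[C=14614528/666985] → run C
t=30: (idle)
t=31: (idle)
t=32: (idle)
t=33: (idle)
t=34: (idle)
t=35: (idle)

vruntime(E, start of tick 8) = 5063/1991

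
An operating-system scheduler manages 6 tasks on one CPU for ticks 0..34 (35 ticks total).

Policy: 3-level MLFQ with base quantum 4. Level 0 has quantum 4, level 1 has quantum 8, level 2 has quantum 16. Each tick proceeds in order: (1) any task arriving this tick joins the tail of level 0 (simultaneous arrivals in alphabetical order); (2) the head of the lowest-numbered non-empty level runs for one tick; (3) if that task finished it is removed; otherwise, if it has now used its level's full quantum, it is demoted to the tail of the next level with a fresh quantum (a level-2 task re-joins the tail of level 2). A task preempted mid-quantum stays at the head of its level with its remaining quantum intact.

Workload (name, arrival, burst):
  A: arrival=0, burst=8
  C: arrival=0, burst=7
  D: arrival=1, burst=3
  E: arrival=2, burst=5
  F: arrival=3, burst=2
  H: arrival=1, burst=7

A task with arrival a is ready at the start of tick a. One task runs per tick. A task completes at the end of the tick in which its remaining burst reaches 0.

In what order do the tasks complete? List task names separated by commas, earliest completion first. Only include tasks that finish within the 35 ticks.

completion order = D, F, A, C, H, E

t=0: L0/L1/L2 = AC/-/- → run A
t=1: L0/L1/L2 = ACDH/-/- → run A
t=2: L0/L1/L2 = ACDHE/-/- → run A
t=3: L0/L1/L2 = ACDHEF/-/- → run A
t=4: L0/L1/L2 = CDHEF/A/- → run C
t=5: L0/L1/L2 = CDHEF/A/- → run C
t=6: L0/L1/L2 = CDHEF/A/- → run C
t=7: L0/L1/L2 = CDHEF/A/- → run C
t=8: L0/L1/L2 = DHEF/AC/- → run D
t=9: L0/L1/L2 = DHEF/AC/- → run D
t=10: L0/L1/L2 = DHEF/AC/- → run D
t=11: L0/L1/L2 = HEF/AC/- → run H
t=12: L0/L1/L2 = HEF/AC/- → run H
t=13: L0/L1/L2 = HEF/AC/- → run H
t=14: L0/L1/L2 = HEF/AC/- → run H
t=15: L0/L1/L2 = EF/ACH/- → run E
t=16: L0/L1/L2 = EF/ACH/- → run E
t=17: L0/L1/L2 = EF/ACH/- → run E
t=18: L0/L1/L2 = EF/ACH/- → run E
t=19: L0/L1/L2 = F/ACHE/- → run F
t=20: L0/L1/L2 = F/ACHE/- → run F
t=21: L0/L1/L2 = -/ACHE/- → run A
t=22: L0/L1/L2 = -/ACHE/- → run A
t=23: L0/L1/L2 = -/ACHE/- → run A
t=24: L0/L1/L2 = -/ACHE/- → run A
t=25: L0/L1/L2 = -/CHE/- → run C
t=26: L0/L1/L2 = -/CHE/- → run C
t=27: L0/L1/L2 = -/CHE/- → run C
t=28: L0/L1/L2 = -/HE/- → run H
t=29: L0/L1/L2 = -/HE/- → run H
t=30: L0/L1/L2 = -/HE/- → run H
t=31: L0/L1/L2 = -/E/- → run E
t=32: (idle)
t=33: (idle)
t=34: (idle)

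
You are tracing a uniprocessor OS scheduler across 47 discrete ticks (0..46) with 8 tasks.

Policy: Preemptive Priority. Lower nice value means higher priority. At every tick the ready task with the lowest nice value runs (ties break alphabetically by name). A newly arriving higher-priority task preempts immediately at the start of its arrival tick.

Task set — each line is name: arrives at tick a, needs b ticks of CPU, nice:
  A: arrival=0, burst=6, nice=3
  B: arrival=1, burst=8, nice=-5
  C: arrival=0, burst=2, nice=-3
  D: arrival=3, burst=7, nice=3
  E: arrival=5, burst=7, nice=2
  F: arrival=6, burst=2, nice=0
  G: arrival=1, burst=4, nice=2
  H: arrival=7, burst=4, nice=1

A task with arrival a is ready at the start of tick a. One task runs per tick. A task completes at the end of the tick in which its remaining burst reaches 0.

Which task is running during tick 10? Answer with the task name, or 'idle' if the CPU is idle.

t=0: ready={A,C} → run C
t=1: ready={A,B,C,G} → run B
t=2: ready={A,B,C,G} → run B
t=3: ready={A,B,C,D,G} → run B
t=4: ready={A,B,C,D,G} → run B
t=5: ready={A,B,C,D,E,G} → run B
t=6: ready={A,B,C,D,E,F,G} → run B
t=7: ready={A,B,C,D,E,F,G,H} → run B
t=8: ready={A,B,C,D,E,F,G,H} → run B
t=9: ready={A,C,D,E,F,G,H} → run C
t=10: ready={A,D,E,F,G,H} → run F
t=11: ready={A,D,E,F,G,H} → run F
t=12: ready={A,D,E,G,H} → run H
t=13: ready={A,D,E,G,H} → run H
t=14: ready={A,D,E,G,H} → run H
t=15: ready={A,D,E,G,H} → run H
t=16: ready={A,D,E,G} → run E
t=17: ready={A,D,E,G} → run E
t=18: ready={A,D,E,G} → run E
t=19: ready={A,D,E,G} → run E
t=20: ready={A,D,E,G} → run E
t=21: ready={A,D,E,G} → run E
t=22: ready={A,D,E,G} → run E
t=23: ready={A,D,G} → run G
t=24: ready={A,D,G} → run G
t=25: ready={A,D,G} → run G
t=26: ready={A,D,G} → run G
t=27: ready={A,D} → run A
t=28: ready={A,D} → run A
t=29: ready={A,D} → run A
t=30: ready={A,D} → run A
t=31: ready={A,D} → run A
t=32: ready={A,D} → run A
t=33: ready={D} → run D
t=34: ready={D} → run D
t=35: ready={D} → run D
t=36: ready={D} → run D
t=37: ready={D} → run D
t=38: ready={D} → run D
t=39: ready={D} → run D
t=40: (idle)
t=41: (idle)
t=42: (idle)
t=43: (idle)
t=44: (idle)
t=45: (idle)
t=46: (idle)

running at tick 10 = F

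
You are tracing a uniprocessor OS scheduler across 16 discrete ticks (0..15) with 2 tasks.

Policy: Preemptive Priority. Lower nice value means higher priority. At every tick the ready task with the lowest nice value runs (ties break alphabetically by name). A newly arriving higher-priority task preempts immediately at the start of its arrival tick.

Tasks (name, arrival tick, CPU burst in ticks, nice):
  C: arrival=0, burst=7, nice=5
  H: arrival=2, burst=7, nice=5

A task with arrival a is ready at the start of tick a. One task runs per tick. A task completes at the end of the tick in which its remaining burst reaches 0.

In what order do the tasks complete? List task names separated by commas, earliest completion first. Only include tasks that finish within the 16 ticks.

t=0: ready={C} → run C
t=1: ready={C} → run C
t=2: ready={C,H} → run C
t=3: ready={C,H} → run C
t=4: ready={C,H} → run C
t=5: ready={C,H} → run C
t=6: ready={C,H} → run C
t=7: ready={H} → run H
t=8: ready={H} → run H
t=9: ready={H} → run H
t=10: ready={H} → run H
t=11: ready={H} → run H
t=12: ready={H} → run H
t=13: ready={H} → run H
t=14: (idle)
t=15: (idle)

completion order = C, H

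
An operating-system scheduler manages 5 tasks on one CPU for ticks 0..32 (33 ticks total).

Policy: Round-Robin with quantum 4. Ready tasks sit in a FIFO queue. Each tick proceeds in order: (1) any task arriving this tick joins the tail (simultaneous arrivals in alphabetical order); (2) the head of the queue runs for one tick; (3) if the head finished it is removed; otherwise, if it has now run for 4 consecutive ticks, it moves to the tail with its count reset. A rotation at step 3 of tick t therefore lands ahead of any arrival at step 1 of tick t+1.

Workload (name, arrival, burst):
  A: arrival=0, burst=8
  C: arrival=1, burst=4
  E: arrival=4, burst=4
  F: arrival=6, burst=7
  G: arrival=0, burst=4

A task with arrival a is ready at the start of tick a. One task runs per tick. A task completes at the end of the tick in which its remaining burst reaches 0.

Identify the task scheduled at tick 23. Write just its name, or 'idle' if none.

t=0: queue=[A,G] q_used=0 → run A
t=1: queue=[A,G,C] q_used=1 → run A
t=2: queue=[A,G,C] q_used=2 → run A
t=3: queue=[A,G,C] q_used=3 → run A
t=4: queue=[G,C,A,E] q_used=0 → run G
t=5: queue=[G,C,A,E] q_used=1 → run G
t=6: queue=[G,C,A,E,F] q_used=2 → run G
t=7: queue=[G,C,A,E,F] q_used=3 → run G
t=8: queue=[C,A,E,F] q_used=0 → run C
t=9: queue=[C,A,E,F] q_used=1 → run C
t=10: queue=[C,A,E,F] q_used=2 → run C
t=11: queue=[C,A,E,F] q_used=3 → run C
t=12: queue=[A,E,F] q_used=0 → run A
t=13: queue=[A,E,F] q_used=1 → run A
t=14: queue=[A,E,F] q_used=2 → run A
t=15: queue=[A,E,F] q_used=3 → run A
t=16: queue=[E,F] q_used=0 → run E
t=17: queue=[E,F] q_used=1 → run E
t=18: queue=[E,F] q_used=2 → run E
t=19: queue=[E,F] q_used=3 → run E
t=20: queue=[F] q_used=0 → run F
t=21: queue=[F] q_used=1 → run F
t=22: queue=[F] q_used=2 → run F
t=23: queue=[F] q_used=3 → run F
t=24: queue=[F] q_used=0 → run F
t=25: queue=[F] q_used=1 → run F
t=26: queue=[F] q_used=2 → run F
t=27: (idle)
t=28: (idle)
t=29: (idle)
t=30: (idle)
t=31: (idle)
t=32: (idle)

running at tick 23 = F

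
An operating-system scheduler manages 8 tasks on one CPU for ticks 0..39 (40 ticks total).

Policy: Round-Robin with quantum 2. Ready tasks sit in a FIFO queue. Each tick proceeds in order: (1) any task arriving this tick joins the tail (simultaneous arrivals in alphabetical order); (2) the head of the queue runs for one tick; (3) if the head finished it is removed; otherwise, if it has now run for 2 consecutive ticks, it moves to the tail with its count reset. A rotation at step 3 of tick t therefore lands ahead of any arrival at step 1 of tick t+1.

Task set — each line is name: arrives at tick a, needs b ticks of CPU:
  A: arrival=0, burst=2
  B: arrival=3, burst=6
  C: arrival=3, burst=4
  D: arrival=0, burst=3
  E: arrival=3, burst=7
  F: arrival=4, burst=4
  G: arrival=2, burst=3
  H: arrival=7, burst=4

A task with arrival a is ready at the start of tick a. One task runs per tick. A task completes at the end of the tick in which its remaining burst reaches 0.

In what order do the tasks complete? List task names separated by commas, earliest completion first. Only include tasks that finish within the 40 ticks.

t=0: queue=[A,D] q_used=0 → run A
t=1: queue=[A,D] q_used=1 → run A
t=2: queue=[D,G] q_used=0 → run D
t=3: queue=[D,G,B,C,E] q_used=1 → run D
t=4: queue=[G,B,C,E,D,F] q_used=0 → run G
t=5: queue=[G,B,C,E,D,F] q_used=1 → run G
t=6: queue=[B,C,E,D,F,G] q_used=0 → run B
t=7: queue=[B,C,E,D,F,G,H] q_used=1 → run B
t=8: queue=[C,E,D,F,G,H,B] q_used=0 → run C
t=9: queue=[C,E,D,F,G,H,B] q_used=1 → run C
t=10: queue=[E,D,F,G,H,B,C] q_used=0 → run E
t=11: queue=[E,D,F,G,H,B,C] q_used=1 → run E
t=12: queue=[D,F,G,H,B,C,E] q_used=0 → run D
t=13: queue=[F,G,H,B,C,E] q_used=0 → run F
t=14: queue=[F,G,H,B,C,E] q_used=1 → run F
t=15: queue=[G,H,B,C,E,F] q_used=0 → run G
t=16: queue=[H,B,C,E,F] q_used=0 → run H
t=17: queue=[H,B,C,E,F] q_used=1 → run H
t=18: queue=[B,C,E,F,H] q_used=0 → run B
t=19: queue=[B,C,E,F,H] q_used=1 → run B
t=20: queue=[C,E,F,H,B] q_used=0 → run C
t=21: queue=[C,E,F,H,B] q_used=1 → run C
t=22: queue=[E,F,H,B] q_used=0 → run E
t=23: queue=[E,F,H,B] q_used=1 → run E
t=24: queue=[F,H,B,E] q_used=0 → run F
t=25: queue=[F,H,B,E] q_used=1 → run F
t=26: queue=[H,B,E] q_used=0 → run H
t=27: queue=[H,B,E] q_used=1 → run H
t=28: queue=[B,E] q_used=0 → run B
t=29: queue=[B,E] q_used=1 → run B
t=30: queue=[E] q_used=0 → run E
t=31: queue=[E] q_used=1 → run E
t=32: queue=[E] q_used=0 → run E
t=33: (idle)
t=34: (idle)
t=35: (idle)
t=36: (idle)
t=37: (idle)
t=38: (idle)
t=39: (idle)

completion order = A, D, G, C, F, H, B, E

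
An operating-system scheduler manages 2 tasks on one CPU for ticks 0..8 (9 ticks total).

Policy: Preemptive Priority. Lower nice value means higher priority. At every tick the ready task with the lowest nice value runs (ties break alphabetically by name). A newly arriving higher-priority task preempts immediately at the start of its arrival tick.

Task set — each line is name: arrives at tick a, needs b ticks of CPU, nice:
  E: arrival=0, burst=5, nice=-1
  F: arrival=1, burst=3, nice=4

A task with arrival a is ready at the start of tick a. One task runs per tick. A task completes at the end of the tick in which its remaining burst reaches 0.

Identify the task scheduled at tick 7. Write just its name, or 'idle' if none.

running at tick 7 = F

t=0: ready={E} → run E
t=1: ready={E,F} → run E
t=2: ready={E,F} → run E
t=3: ready={E,F} → run E
t=4: ready={E,F} → run E
t=5: ready={F} → run F
t=6: ready={F} → run F
t=7: ready={F} → run F
t=8: (idle)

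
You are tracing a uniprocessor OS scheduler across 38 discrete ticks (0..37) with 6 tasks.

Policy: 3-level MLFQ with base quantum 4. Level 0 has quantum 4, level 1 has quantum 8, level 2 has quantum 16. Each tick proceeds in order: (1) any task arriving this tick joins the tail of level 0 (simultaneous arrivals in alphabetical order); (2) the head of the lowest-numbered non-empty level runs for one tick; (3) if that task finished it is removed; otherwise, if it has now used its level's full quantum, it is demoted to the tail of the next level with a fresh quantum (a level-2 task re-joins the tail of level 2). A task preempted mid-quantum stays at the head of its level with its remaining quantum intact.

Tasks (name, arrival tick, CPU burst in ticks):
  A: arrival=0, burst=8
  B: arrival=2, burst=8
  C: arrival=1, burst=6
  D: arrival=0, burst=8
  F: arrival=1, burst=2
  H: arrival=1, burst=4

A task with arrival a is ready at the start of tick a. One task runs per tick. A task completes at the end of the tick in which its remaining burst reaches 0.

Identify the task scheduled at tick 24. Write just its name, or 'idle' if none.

running at tick 24 = A

t=0: L0/L1/L2 = AD/-/- → run A
t=1: L0/L1/L2 = ADCFH/-/- → run A
t=2: L0/L1/L2 = ADCFHB/-/- → run A
t=3: L0/L1/L2 = ADCFHB/-/- → run A
t=4: L0/L1/L2 = DCFHB/A/- → run D
t=5: L0/L1/L2 = DCFHB/A/- → run D
t=6: L0/L1/L2 = DCFHB/A/- → run D
t=7: L0/L1/L2 = DCFHB/A/- → run D
t=8: L0/L1/L2 = CFHB/AD/- → run C
t=9: L0/L1/L2 = CFHB/AD/- → run C
t=10: L0/L1/L2 = CFHB/AD/- → run C
t=11: L0/L1/L2 = CFHB/AD/- → run C
t=12: L0/L1/L2 = FHB/ADC/- → run F
t=13: L0/L1/L2 = FHB/ADC/- → run F
t=14: L0/L1/L2 = HB/ADC/- → run H
t=15: L0/L1/L2 = HB/ADC/- → run H
t=16: L0/L1/L2 = HB/ADC/- → run H
t=17: L0/L1/L2 = HB/ADC/- → run H
t=18: L0/L1/L2 = B/ADC/- → run B
t=19: L0/L1/L2 = B/ADC/- → run B
t=20: L0/L1/L2 = B/ADC/- → run B
t=21: L0/L1/L2 = B/ADC/- → run B
t=22: L0/L1/L2 = -/ADCB/- → run A
t=23: L0/L1/L2 = -/ADCB/- → run A
t=24: L0/L1/L2 = -/ADCB/- → run A
t=25: L0/L1/L2 = -/ADCB/- → run A
t=26: L0/L1/L2 = -/DCB/- → run D
t=27: L0/L1/L2 = -/DCB/- → run D
t=28: L0/L1/L2 = -/DCB/- → run D
t=29: L0/L1/L2 = -/DCB/- → run D
t=30: L0/L1/L2 = -/CB/- → run C
t=31: L0/L1/L2 = -/CB/- → run C
t=32: L0/L1/L2 = -/B/- → run B
t=33: L0/L1/L2 = -/B/- → run B
t=34: L0/L1/L2 = -/B/- → run B
t=35: L0/L1/L2 = -/B/- → run B
t=36: (idle)
t=37: (idle)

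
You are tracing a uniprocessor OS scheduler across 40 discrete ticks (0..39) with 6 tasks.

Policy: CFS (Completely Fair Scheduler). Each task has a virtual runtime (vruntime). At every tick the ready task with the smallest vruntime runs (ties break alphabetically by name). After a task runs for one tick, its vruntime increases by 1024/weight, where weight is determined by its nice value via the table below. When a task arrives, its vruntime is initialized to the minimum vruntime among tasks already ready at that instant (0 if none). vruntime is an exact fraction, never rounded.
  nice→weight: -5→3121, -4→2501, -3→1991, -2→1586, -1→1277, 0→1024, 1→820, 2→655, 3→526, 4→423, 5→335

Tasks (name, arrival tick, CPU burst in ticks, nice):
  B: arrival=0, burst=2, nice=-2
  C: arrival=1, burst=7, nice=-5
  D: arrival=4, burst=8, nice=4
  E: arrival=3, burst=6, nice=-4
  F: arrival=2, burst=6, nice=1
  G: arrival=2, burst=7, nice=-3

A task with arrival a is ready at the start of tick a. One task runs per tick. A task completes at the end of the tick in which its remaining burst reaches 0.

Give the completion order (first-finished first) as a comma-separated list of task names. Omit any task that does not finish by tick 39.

t=0: vr[B=0] → run B
t=1: vr[B=512/793 C=512/793] → run B
t=2: vr[C=512/793 F=512/793 G=512/793] → run C
t=3: vr[C=2409984/2474953 E=512/793 F=512/793 G=512/793] → run E
t=4: vr[C=2409984/2474953 D=512/793 E=34304/32513 F=512/793 G=512/793] → run D
t=5: vr[C=2409984/2474953 D=1028608/335439 E=34304/32513 F=512/793 G=512/793] → run F
t=6: vr[C=2409984/2474953 D=1028608/335439 E=34304/32513 F=307968/162565 G=512/793] → run G
t=7: vr[C=2409984/2474953 D=1028608/335439 E=34304/32513 F=307968/162565 G=1831424/1578863] → run C
t=8: vr[C=3222016/2474953 D=1028608/335439 E=34304/32513 F=307968/162565 G=1831424/1578863] → run E
t=9: vr[C=3222016/2474953 D=1028608/335439 E=47616/32513 F=307968/162565 G=1831424/1578863] → run G
t=10: vr[C=3222016/2474953 D=1028608/335439 E=47616/32513 F=307968/162565 G=2643456/1578863] → run C
t=11: vr[C=4034048/2474953 D=1028608/335439 E=47616/32513 F=307968/162565 G=2643456/1578863] → run E
t=12: vr[C=4034048/2474953 D=1028608/335439 E=60928/32513 F=307968/162565 G=2643456/1578863] → run C
t=13: vr[C=4846080/2474953 D=1028608/335439 E=60928/32513 F=307968/162565 G=2643456/1578863] → run G
t=14: vr[C=4846080/2474953 D=1028608/335439 E=60928/32513 F=307968/162565 G=3455488/1578863] → run E
t=15: vr[C=4846080/2474953 D=1028608/335439 E=74240/32513 F=307968/162565 G=3455488/1578863] → run F
t=16: vr[C=4846080/2474953 D=1028608/335439 E=74240/32513 F=510976/162565 G=3455488/1578863] → run C
t=17: vr[C=5658112/2474953 D=1028608/335439 E=74240/32513 F=510976/162565 G=3455488/1578863] → run G
t=18: vr[C=5658112/2474953 D=1028608/335439 E=74240/32513 F=510976/162565 G=4267520/1578863] → run E
t=19: vr[C=5658112/2474953 D=1028608/335439 E=87552/32513 F=510976/162565 G=4267520/1578863] → run C
t=20: vr[C=6470144/2474953 D=1028608/335439 E=87552/32513 F=510976/162565 G=4267520/1578863] → run C
t=21: vr[D=1028608/335439 E=87552/32513 F=510976/162565 G=4267520/1578863] → run E
t=22: vr[D=1028608/335439 F=510976/162565 G=4267520/1578863] → run G
t=23: vr[D=1028608/335439 F=510976/162565 G=5079552/1578863] → run D
t=24: vr[D=1840640/335439 F=510976/162565 G=5079552/1578863] → run F
t=25: vr[D=1840640/335439 F=713984/162565 G=5079552/1578863] → run G
t=26: vr[D=1840640/335439 F=713984/162565 G=5891584/1578863] → run G
t=27: vr[D=1840640/335439 F=713984/162565] → run F
t=28: vr[D=1840640/335439 F=916992/162565] → run D
t=29: vr[D=884224/111813 F=916992/162565] → run F
t=30: vr[D=884224/111813 F=224000/32513] → run F
t=31: vr[D=884224/111813] → run D
t=32: vr[D=3464704/335439] → run D
t=33: vr[D=4276736/335439] → run D
t=34: vr[D=1696256/111813] → run D
t=35: vr[D=5900800/335439] → run D
t=36: (idle)
t=37: (idle)
t=38: (idle)
t=39: (idle)

completion order = B, C, E, G, F, D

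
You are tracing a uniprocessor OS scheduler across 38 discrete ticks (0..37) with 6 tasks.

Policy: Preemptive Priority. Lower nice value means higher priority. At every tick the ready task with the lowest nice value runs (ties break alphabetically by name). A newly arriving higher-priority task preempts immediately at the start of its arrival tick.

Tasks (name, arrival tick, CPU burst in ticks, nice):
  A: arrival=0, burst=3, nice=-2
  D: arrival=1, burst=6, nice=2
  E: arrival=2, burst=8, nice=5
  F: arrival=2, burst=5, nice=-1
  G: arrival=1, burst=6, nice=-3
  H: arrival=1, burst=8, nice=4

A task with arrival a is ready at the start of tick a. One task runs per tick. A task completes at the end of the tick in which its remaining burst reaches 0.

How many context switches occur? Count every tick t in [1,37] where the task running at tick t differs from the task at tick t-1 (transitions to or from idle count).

t=0: ready={A} → run A
t=1: ready={A,D,G,H} → run G
t=2: ready={A,D,E,F,G,H} → run G
t=3: ready={A,D,E,F,G,H} → run G
t=4: ready={A,D,E,F,G,H} → run G
t=5: ready={A,D,E,F,G,H} → run G
t=6: ready={A,D,E,F,G,H} → run G
t=7: ready={A,D,E,F,H} → run A
t=8: ready={A,D,E,F,H} → run A
t=9: ready={D,E,F,H} → run F
t=10: ready={D,E,F,H} → run F
t=11: ready={D,E,F,H} → run F
t=12: ready={D,E,F,H} → run F
t=13: ready={D,E,F,H} → run F
t=14: ready={D,E,H} → run D
t=15: ready={D,E,H} → run D
t=16: ready={D,E,H} → run D
t=17: ready={D,E,H} → run D
t=18: ready={D,E,H} → run D
t=19: ready={D,E,H} → run D
t=20: ready={E,H} → run H
t=21: ready={E,H} → run H
t=22: ready={E,H} → run H
t=23: ready={E,H} → run H
t=24: ready={E,H} → run H
t=25: ready={E,H} → run H
t=26: ready={E,H} → run H
t=27: ready={E,H} → run H
t=28: ready={E} → run E
t=29: ready={E} → run E
t=30: ready={E} → run E
t=31: ready={E} → run E
t=32: ready={E} → run E
t=33: ready={E} → run E
t=34: ready={E} → run E
t=35: ready={E} → run E
t=36: (idle)
t=37: (idle)

context switches = 7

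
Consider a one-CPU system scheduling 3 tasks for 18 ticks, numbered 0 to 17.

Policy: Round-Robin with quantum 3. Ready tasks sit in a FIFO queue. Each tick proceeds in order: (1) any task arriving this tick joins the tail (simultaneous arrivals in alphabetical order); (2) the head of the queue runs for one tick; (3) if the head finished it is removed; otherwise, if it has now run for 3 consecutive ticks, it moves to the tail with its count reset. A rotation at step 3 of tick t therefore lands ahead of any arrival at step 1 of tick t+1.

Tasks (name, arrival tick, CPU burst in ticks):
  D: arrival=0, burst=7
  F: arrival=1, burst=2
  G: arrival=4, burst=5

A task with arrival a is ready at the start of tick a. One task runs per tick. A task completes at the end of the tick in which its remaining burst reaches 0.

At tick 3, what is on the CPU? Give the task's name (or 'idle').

t=0: queue=[D] q_used=0 → run D
t=1: queue=[D,F] q_used=1 → run D
t=2: queue=[D,F] q_used=2 → run D
t=3: queue=[F,D] q_used=0 → run F
t=4: queue=[F,D,G] q_used=1 → run F
t=5: queue=[D,G] q_used=0 → run D
t=6: queue=[D,G] q_used=1 → run D
t=7: queue=[D,G] q_used=2 → run D
t=8: queue=[G,D] q_used=0 → run G
t=9: queue=[G,D] q_used=1 → run G
t=10: queue=[G,D] q_used=2 → run G
t=11: queue=[D,G] q_used=0 → run D
t=12: queue=[G] q_used=0 → run G
t=13: queue=[G] q_used=1 → run G
t=14: (idle)
t=15: (idle)
t=16: (idle)
t=17: (idle)

running at tick 3 = F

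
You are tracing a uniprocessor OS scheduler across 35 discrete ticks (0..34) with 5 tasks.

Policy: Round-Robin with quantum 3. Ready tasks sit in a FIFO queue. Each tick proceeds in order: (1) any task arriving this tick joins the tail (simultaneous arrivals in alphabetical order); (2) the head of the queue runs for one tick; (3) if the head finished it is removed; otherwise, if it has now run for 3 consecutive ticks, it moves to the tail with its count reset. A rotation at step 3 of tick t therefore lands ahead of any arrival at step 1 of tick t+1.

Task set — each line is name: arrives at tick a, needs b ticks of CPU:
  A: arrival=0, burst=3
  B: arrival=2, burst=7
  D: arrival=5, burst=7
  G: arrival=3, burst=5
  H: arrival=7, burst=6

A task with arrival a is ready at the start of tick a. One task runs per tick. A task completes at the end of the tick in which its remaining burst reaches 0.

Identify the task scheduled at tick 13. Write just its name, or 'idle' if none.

running at tick 13 = B

t=0: queue=[A] q_used=0 → run A
t=1: queue=[A] q_used=1 → run A
t=2: queue=[A,B] q_used=2 → run A
t=3: queue=[B,G] q_used=0 → run B
t=4: queue=[B,G] q_used=1 → run B
t=5: queue=[B,G,D] q_used=2 → run B
t=6: queue=[G,D,B] q_used=0 → run G
t=7: queue=[G,D,B,H] q_used=1 → run G
t=8: queue=[G,D,B,H] q_used=2 → run G
t=9: queue=[D,B,H,G] q_used=0 → run D
t=10: queue=[D,B,H,G] q_used=1 → run D
t=11: queue=[D,B,H,G] q_used=2 → run D
t=12: queue=[B,H,G,D] q_used=0 → run B
t=13: queue=[B,H,G,D] q_used=1 → run B
t=14: queue=[B,H,G,D] q_used=2 → run B
t=15: queue=[H,G,D,B] q_used=0 → run H
t=16: queue=[H,G,D,B] q_used=1 → run H
t=17: queue=[H,G,D,B] q_used=2 → run H
t=18: queue=[G,D,B,H] q_used=0 → run G
t=19: queue=[G,D,B,H] q_used=1 → run G
t=20: queue=[D,B,H] q_used=0 → run D
t=21: queue=[D,B,H] q_used=1 → run D
t=22: queue=[D,B,H] q_used=2 → run D
t=23: queue=[B,H,D] q_used=0 → run B
t=24: queue=[H,D] q_used=0 → run H
t=25: queue=[H,D] q_used=1 → run H
t=26: queue=[H,D] q_used=2 → run H
t=27: queue=[D] q_used=0 → run D
t=28: (idle)
t=29: (idle)
t=30: (idle)
t=31: (idle)
t=32: (idle)
t=33: (idle)
t=34: (idle)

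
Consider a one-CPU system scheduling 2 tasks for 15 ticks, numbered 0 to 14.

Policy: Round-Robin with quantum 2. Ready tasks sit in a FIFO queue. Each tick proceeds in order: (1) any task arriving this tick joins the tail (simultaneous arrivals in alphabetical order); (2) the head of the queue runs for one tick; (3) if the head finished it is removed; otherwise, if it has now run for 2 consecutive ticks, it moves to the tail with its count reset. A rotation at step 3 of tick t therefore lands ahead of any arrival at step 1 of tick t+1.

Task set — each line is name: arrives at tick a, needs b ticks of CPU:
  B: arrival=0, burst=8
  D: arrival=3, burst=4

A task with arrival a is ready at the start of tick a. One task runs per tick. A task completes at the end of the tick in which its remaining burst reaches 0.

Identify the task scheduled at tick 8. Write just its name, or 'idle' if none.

t=0: queue=[B] q_used=0 → run B
t=1: queue=[B] q_used=1 → run B
t=2: queue=[B] q_used=0 → run B
t=3: queue=[B,D] q_used=1 → run B
t=4: queue=[D,B] q_used=0 → run D
t=5: queue=[D,B] q_used=1 → run D
t=6: queue=[B,D] q_used=0 → run B
t=7: queue=[B,D] q_used=1 → run B
t=8: queue=[D,B] q_used=0 → run D
t=9: queue=[D,B] q_used=1 → run D
t=10: queue=[B] q_used=0 → run B
t=11: queue=[B] q_used=1 → run B
t=12: (idle)
t=13: (idle)
t=14: (idle)

running at tick 8 = D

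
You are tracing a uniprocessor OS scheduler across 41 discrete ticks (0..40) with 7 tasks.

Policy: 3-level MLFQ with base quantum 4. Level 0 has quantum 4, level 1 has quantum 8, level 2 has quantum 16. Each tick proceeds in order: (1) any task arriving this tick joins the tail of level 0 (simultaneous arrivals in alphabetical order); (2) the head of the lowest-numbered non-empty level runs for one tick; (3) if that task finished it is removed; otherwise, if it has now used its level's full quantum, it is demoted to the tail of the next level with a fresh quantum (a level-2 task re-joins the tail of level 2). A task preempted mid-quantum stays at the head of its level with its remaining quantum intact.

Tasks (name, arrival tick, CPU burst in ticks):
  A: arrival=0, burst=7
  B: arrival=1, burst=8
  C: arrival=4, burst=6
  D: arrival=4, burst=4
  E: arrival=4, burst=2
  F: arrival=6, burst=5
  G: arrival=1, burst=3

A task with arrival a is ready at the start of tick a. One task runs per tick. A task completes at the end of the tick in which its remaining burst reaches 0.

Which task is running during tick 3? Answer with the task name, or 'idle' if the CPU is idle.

t=0: L0/L1/L2 = A/-/- → run A
t=1: L0/L1/L2 = ABG/-/- → run A
t=2: L0/L1/L2 = ABG/-/- → run A
t=3: L0/L1/L2 = ABG/-/- → run A
t=4: L0/L1/L2 = BGCDE/A/- → run B
t=5: L0/L1/L2 = BGCDE/A/- → run B
t=6: L0/L1/L2 = BGCDEF/A/- → run B
t=7: L0/L1/L2 = BGCDEF/A/- → run B
t=8: L0/L1/L2 = GCDEF/AB/- → run G
t=9: L0/L1/L2 = GCDEF/AB/- → run G
t=10: L0/L1/L2 = GCDEF/AB/- → run G
t=11: L0/L1/L2 = CDEF/AB/- → run C
t=12: L0/L1/L2 = CDEF/AB/- → run C
t=13: L0/L1/L2 = CDEF/AB/- → run C
t=14: L0/L1/L2 = CDEF/AB/- → run C
t=15: L0/L1/L2 = DEF/ABC/- → run D
t=16: L0/L1/L2 = DEF/ABC/- → run D
t=17: L0/L1/L2 = DEF/ABC/- → run D
t=18: L0/L1/L2 = DEF/ABC/- → run D
t=19: L0/L1/L2 = EF/ABC/- → run E
t=20: L0/L1/L2 = EF/ABC/- → run E
t=21: L0/L1/L2 = F/ABC/- → run F
t=22: L0/L1/L2 = F/ABC/- → run F
t=23: L0/L1/L2 = F/ABC/- → run F
t=24: L0/L1/L2 = F/ABC/- → run F
t=25: L0/L1/L2 = -/ABCF/- → run A
t=26: L0/L1/L2 = -/ABCF/- → run A
t=27: L0/L1/L2 = -/ABCF/- → run A
t=28: L0/L1/L2 = -/BCF/- → run B
t=29: L0/L1/L2 = -/BCF/- → run B
t=30: L0/L1/L2 = -/BCF/- → run B
t=31: L0/L1/L2 = -/BCF/- → run B
t=32: L0/L1/L2 = -/CF/- → run C
t=33: L0/L1/L2 = -/CF/- → run C
t=34: L0/L1/L2 = -/F/- → run F
t=35: (idle)
t=36: (idle)
t=37: (idle)
t=38: (idle)
t=39: (idle)
t=40: (idle)

running at tick 3 = A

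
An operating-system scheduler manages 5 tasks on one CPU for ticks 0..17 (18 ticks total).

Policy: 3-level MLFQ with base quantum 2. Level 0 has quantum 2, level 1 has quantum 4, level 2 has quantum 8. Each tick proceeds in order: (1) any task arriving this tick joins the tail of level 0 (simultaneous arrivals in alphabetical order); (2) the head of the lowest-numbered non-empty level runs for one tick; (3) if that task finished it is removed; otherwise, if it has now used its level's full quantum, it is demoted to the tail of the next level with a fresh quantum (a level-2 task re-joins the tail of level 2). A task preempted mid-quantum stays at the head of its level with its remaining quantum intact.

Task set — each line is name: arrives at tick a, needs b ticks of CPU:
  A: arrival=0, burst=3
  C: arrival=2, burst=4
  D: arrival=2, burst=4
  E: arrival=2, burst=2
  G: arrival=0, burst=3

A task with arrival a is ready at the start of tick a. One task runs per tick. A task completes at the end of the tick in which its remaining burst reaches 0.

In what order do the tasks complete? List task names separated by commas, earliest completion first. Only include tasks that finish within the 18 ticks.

t=0: L0/L1/L2 = AG/-/- → run A
t=1: L0/L1/L2 = AG/-/- → run A
t=2: L0/L1/L2 = GCDE/A/- → run G
t=3: L0/L1/L2 = GCDE/A/- → run G
t=4: L0/L1/L2 = CDE/AG/- → run C
t=5: L0/L1/L2 = CDE/AG/- → run C
t=6: L0/L1/L2 = DE/AGC/- → run D
t=7: L0/L1/L2 = DE/AGC/- → run D
t=8: L0/L1/L2 = E/AGCD/- → run E
t=9: L0/L1/L2 = E/AGCD/- → run E
t=10: L0/L1/L2 = -/AGCD/- → run A
t=11: L0/L1/L2 = -/GCD/- → run G
t=12: L0/L1/L2 = -/CD/- → run C
t=13: L0/L1/L2 = -/CD/- → run C
t=14: L0/L1/L2 = -/D/- → run D
t=15: L0/L1/L2 = -/D/- → run D
t=16: (idle)
t=17: (idle)

completion order = E, A, G, C, D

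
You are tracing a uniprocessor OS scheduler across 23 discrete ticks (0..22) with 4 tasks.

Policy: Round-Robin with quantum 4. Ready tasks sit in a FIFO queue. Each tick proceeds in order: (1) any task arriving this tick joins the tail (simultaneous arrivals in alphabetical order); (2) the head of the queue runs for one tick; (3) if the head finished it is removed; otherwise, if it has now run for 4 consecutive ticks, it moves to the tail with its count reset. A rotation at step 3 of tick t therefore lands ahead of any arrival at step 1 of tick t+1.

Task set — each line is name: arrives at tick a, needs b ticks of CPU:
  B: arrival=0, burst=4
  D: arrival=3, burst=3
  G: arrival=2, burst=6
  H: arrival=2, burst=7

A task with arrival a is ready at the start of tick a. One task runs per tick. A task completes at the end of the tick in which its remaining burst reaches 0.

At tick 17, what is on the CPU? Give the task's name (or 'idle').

t=0: queue=[B] q_used=0 → run B
t=1: queue=[B] q_used=1 → run B
t=2: queue=[B,G,H] q_used=2 → run B
t=3: queue=[B,G,H,D] q_used=3 → run B
t=4: queue=[G,H,D] q_used=0 → run G
t=5: queue=[G,H,D] q_used=1 → run G
t=6: queue=[G,H,D] q_used=2 → run G
t=7: queue=[G,H,D] q_used=3 → run G
t=8: queue=[H,D,G] q_used=0 → run H
t=9: queue=[H,D,G] q_used=1 → run H
t=10: queue=[H,D,G] q_used=2 → run H
t=11: queue=[H,D,G] q_used=3 → run H
t=12: queue=[D,G,H] q_used=0 → run D
t=13: queue=[D,G,H] q_used=1 → run D
t=14: queue=[D,G,H] q_used=2 → run D
t=15: queue=[G,H] q_used=0 → run G
t=16: queue=[G,H] q_used=1 → run G
t=17: queue=[H] q_used=0 → run H
t=18: queue=[H] q_used=1 → run H
t=19: queue=[H] q_used=2 → run H
t=20: (idle)
t=21: (idle)
t=22: (idle)

running at tick 17 = H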